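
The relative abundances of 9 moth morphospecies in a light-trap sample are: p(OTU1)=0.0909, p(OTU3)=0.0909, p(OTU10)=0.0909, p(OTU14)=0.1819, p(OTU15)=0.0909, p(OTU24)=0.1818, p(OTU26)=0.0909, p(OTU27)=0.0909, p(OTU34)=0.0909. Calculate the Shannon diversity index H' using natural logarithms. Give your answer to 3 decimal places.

2.146

Each pᵢ ln pᵢ term (working shown to 5 dp, full precision carried): 0.0909×(-2.39800)=-0.21798, 0.0909×(-2.39800)=-0.21798, 0.0909×(-2.39800)=-0.21798, 0.1819×(-1.70430)=-0.31001, 0.0909×(-2.39800)=-0.21798, 0.1818×(-1.70485)=-0.30994, 0.0909×(-2.39800)=-0.21798, 0.0909×(-2.39800)=-0.21798, 0.0909×(-2.39800)=-0.21798.
Sum = -2.14580, so H' = 2.146.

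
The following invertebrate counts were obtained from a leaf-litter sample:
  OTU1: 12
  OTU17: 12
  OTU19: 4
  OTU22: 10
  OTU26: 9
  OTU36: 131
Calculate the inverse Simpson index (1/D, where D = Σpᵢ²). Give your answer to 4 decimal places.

Total N = 12+12+4+10+9+131 = 178, so the proportions are 0.0674157, 0.0674157, 0.0224719, 0.0561798, 0.0505618, 0.7359551 (working shown to 7 dp, full precision carried).
D = 0.0674157² + 0.0674157² + 0.0224719² + 0.0561798² + 0.0505618² + 0.7359551² = 0.0045449 + 0.0045449 + 0.0005050 + 0.0031562 + 0.0025565 + 0.5416298 = 0.5569373.
So 1/D = 1.795534, i.e. 1.7955 to 4 decimal places.

1.7955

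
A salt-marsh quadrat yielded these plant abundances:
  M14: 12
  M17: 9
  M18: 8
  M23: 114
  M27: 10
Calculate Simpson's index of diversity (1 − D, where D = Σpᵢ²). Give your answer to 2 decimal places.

0.43

Total N = 12+9+8+114+10 = 153, so the proportions are 0.0784, 0.0588, 0.0523, 0.7451, 0.0654 (working shown to 4 dp, full precision carried).
D = 0.0784² + 0.0588² + 0.0523² + 0.7451² + 0.0654² = 0.0062 + 0.0035 + 0.0027 + 0.5552 + 0.0043 = 0.5718.
So 1 − D = 0.4282, i.e. 0.43 to 2 decimal places.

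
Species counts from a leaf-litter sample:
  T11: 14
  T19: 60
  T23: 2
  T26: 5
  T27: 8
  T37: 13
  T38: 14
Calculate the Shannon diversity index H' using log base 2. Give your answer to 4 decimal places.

2.1448

Total N = 14+60+2+5+8+13+14 = 116, so the proportions are 0.12069, 0.517241, 0.017241, 0.043103, 0.068966, 0.112069, 0.12069 (working shown to 6 dp, full precision carried).
Each pᵢ log₂ pᵢ term: 0.12069×(-3.050626)=-0.368179, 0.517241×(-0.951090)=-0.491943, 0.017241×(-5.857981)=-0.101000, 0.043103×(-4.536053)=-0.195520, 0.068966×(-3.857981)=-0.266068, 0.112069×(-3.157541)=-0.353862, 0.12069×(-3.050626)=-0.368179.
Sum = -2.144751, so H' = 2.1448.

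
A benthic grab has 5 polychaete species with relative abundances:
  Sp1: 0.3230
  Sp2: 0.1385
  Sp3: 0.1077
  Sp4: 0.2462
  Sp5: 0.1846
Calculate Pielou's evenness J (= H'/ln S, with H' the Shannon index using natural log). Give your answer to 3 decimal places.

H' = −Σ pᵢ ln pᵢ = −((-0.36502) + (-0.27380) + (-0.24000) + (-0.34508) + (-0.31189)) = 1.53579 (working shown to 5 dp, full precision carried).
With S = 5 species, ln S = 1.60944, so J = 1.53579/1.60944 = 0.95424, i.e. 0.954 to 3 decimal places.

0.954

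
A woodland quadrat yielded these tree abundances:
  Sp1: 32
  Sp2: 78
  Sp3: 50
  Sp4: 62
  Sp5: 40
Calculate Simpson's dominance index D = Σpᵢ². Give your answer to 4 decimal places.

0.2193

Total N = 32+78+50+62+40 = 262, so the proportions are 0.122137, 0.29771, 0.19084, 0.236641, 0.152672 (working shown to 6 dp, full precision carried).
D = 0.122137² + 0.29771² + 0.19084² + 0.236641² + 0.152672² = 0.014918 + 0.088631 + 0.036420 + 0.055999 + 0.023309 = 0.219276.
To 4 decimal places, D = 0.2193.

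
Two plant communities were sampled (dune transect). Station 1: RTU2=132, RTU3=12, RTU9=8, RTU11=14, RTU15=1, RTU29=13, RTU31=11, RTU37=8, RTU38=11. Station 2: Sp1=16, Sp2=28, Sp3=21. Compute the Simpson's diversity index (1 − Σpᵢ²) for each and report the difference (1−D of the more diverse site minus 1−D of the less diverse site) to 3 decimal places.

Station 1: N=210, proportions 0.628571, 0.057143, 0.038095, 0.066667, 0.004762, 0.061905, 0.052381, 0.038095, 0.052381, giving 1−D = 0.584943 (working shown to 6 dp, full precision carried).
Station 2: N=65, proportions 0.246154, 0.430769, 0.323077, giving 1−D = 0.649467.
Difference = |0.584943 − 0.649467| = 0.064524, i.e. 0.065 to 3 decimal places.

0.065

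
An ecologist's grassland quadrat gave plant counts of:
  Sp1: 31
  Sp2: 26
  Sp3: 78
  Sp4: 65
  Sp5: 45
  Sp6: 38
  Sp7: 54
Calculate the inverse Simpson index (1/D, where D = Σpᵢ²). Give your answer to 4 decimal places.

6.1955

Total N = 31+26+78+65+45+38+54 = 337, so the proportions are 0.09198813, 0.07715134, 0.23145401, 0.19287834, 0.13353116, 0.11275964, 0.16023739 (working shown to 8 dp, full precision carried).
D = 0.09198813² + 0.07715134² + 0.23145401² + 0.19287834² + 0.13353116² + 0.11275964² + 0.16023739² = 0.00846182 + 0.00595233 + 0.05357096 + 0.03720205 + 0.01783057 + 0.01271474 + 0.02567602 = 0.16140848.
So 1/D = 6.195461, i.e. 6.1955 to 4 decimal places.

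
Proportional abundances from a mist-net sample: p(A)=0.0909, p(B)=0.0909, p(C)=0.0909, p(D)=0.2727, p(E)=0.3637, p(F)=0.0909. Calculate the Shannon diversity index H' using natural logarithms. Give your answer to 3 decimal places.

Each pᵢ ln pᵢ term (working shown to 5 dp, full precision carried): 0.0909×(-2.39800)=-0.21798, 0.0909×(-2.39800)=-0.21798, 0.0909×(-2.39800)=-0.21798, 0.2727×(-1.29938)=-0.35434, 0.3637×(-1.01143)=-0.36786, 0.0909×(-2.39800)=-0.21798.
Sum = -1.59411, so H' = 1.594.

1.594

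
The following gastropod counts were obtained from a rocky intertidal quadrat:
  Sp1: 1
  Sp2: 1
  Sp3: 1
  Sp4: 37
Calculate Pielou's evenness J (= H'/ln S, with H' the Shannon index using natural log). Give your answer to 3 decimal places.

Total N = 1+1+1+37 = 40, so the proportions are 0.025, 0.025, 0.025, 0.925 (working shown to 5 dp, full precision carried).
H' = −Σ pᵢ ln pᵢ = −((-0.09222) + (-0.09222) + (-0.09222) + (-0.07211)) = 0.34878.
With S = 4 species, ln S = 1.38629, so J = 0.34878/1.38629 = 0.25159, i.e. 0.252 to 3 decimal places.

0.252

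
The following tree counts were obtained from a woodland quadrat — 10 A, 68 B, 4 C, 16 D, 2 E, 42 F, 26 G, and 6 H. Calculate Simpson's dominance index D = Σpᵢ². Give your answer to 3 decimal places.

0.247

Total N = 10+68+4+16+2+42+26+6 = 174, so the proportions are 0.05747, 0.3908, 0.02299, 0.09195, 0.01149, 0.24138, 0.14943, 0.03448 (working shown to 5 dp, full precision carried).
D = 0.05747² + 0.3908² + 0.02299² + 0.09195² + 0.01149² + 0.24138² + 0.14943² + 0.03448² = 0.00330 + 0.15273 + 0.00053 + 0.00846 + 0.00013 + 0.05826 + 0.02233 + 0.00119 = 0.24693.
To 3 decimal places, D = 0.247.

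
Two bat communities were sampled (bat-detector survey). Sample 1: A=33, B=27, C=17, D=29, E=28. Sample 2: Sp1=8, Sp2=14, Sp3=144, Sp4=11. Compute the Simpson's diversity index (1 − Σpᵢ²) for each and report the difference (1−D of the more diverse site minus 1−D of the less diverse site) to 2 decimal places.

0.47

Sample 1: N=134, proportions 0.2463, 0.2015, 0.1269, 0.2164, 0.209, giving 1−D = 0.7922 (working shown to 4 dp, full precision carried).
Sample 2: N=177, proportions 0.0452, 0.0791, 0.8136, 0.0621, giving 1−D = 0.3260.
Difference = |0.7922 − 0.3260| = 0.4662, i.e. 0.47 to 2 decimal places.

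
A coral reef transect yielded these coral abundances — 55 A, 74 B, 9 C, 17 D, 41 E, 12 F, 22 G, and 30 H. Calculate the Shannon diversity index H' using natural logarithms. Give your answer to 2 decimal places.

1.87

Total N = 55+74+9+17+41+12+22+30 = 260, so the proportions are 0.2115, 0.2846, 0.0346, 0.0654, 0.1577, 0.0462, 0.0846, 0.1154 (working shown to 4 dp, full precision carried).
Each pᵢ ln pᵢ term: 0.2115×(-1.5533)=-0.3286, 0.2846×(-1.2566)=-0.3577, 0.0346×(-3.3635)=-0.1164, 0.0654×(-2.7275)=-0.1783, 0.1577×(-1.8471)=-0.2913, 0.0462×(-3.0758)=-0.1420, 0.0846×(-2.4696)=-0.2090, 0.1154×(-2.1595)=-0.2492.
Sum = -1.8724, so H' = 1.87.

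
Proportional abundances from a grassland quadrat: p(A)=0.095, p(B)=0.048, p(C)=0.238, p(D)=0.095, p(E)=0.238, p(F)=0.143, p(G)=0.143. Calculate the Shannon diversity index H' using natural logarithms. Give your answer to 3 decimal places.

1.833

Each pᵢ ln pᵢ term (working shown to 5 dp, full precision carried): 0.095×(-2.35388)=-0.22362, 0.048×(-3.03655)=-0.14575, 0.238×(-1.43548)=-0.34165, 0.095×(-2.35388)=-0.22362, 0.238×(-1.43548)=-0.34165, 0.143×(-1.94491)=-0.27812, 0.143×(-1.94491)=-0.27812.
Sum = -1.83253, so H' = 1.833.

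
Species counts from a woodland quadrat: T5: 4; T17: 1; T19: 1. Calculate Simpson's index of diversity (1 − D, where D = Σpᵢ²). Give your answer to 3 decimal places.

0.500

Total N = 4+1+1 = 6, so the proportions are 0.66667, 0.16667, 0.16667 (working shown to 5 dp, full precision carried).
D = 0.66667² + 0.16667² + 0.16667² = 0.44444 + 0.02778 + 0.02778 = 0.50000.
So 1 − D = 0.50000, i.e. 0.500 to 3 decimal places.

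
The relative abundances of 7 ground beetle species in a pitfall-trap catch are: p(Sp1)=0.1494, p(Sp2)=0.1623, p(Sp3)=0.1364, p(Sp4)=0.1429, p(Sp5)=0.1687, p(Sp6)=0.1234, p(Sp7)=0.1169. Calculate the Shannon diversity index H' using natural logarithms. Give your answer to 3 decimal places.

Each pᵢ ln pᵢ term (working shown to 5 dp, full precision carried): 0.1494×(-1.90113)=-0.28403, 0.1623×(-1.81831)=-0.29511, 0.1364×(-1.99216)=-0.27173, 0.1429×(-1.94561)=-0.27803, 0.1687×(-1.77963)=-0.30022, 0.1234×(-2.09232)=-0.25819, 0.1169×(-2.14644)=-0.25092.
Sum = -1.93823, so H' = 1.938.

1.938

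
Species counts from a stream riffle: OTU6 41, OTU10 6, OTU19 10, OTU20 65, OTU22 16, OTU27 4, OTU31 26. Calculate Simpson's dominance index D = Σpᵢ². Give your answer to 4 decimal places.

0.2477

Total N = 41+6+10+65+16+4+26 = 168, so the proportions are 0.244048, 0.035714, 0.059524, 0.386905, 0.095238, 0.02381, 0.154762 (working shown to 6 dp, full precision carried).
D = 0.244048² + 0.035714² + 0.059524² + 0.386905² + 0.095238² + 0.02381² + 0.154762² = 0.059559 + 0.001276 + 0.003543 + 0.149695 + 0.009070 + 0.000567 + 0.023951 = 0.247662.
To 4 decimal places, D = 0.2477.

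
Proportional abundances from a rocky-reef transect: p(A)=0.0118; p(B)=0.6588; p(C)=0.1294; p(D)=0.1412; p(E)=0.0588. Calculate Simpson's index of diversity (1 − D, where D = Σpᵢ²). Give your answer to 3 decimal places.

0.526

D = 0.0118² + 0.6588² + 0.1294² + 0.1412² + 0.0588² = 0.00014 + 0.43402 + 0.01674 + 0.01994 + 0.00346 = 0.47430 (working shown to 5 dp, full precision carried).
So 1 − D = 0.52570, i.e. 0.526 to 3 decimal places.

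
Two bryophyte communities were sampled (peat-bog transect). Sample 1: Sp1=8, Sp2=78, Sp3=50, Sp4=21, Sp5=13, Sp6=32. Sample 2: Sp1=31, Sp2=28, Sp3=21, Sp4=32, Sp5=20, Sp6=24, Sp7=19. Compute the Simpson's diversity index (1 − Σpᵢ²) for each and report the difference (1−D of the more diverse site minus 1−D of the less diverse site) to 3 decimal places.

0.104

Sample 1: N=202, proportions 0.039604, 0.386139, 0.247525, 0.10396, 0.064356, 0.158416, giving 1−D = 0.748015 (working shown to 6 dp, full precision carried).
Sample 2: N=175, proportions 0.177143, 0.16, 0.12, 0.182857, 0.114286, 0.137143, 0.108571, giving 1−D = 0.851527.
Difference = |0.748015 − 0.851527| = 0.103512, i.e. 0.104 to 3 decimal places.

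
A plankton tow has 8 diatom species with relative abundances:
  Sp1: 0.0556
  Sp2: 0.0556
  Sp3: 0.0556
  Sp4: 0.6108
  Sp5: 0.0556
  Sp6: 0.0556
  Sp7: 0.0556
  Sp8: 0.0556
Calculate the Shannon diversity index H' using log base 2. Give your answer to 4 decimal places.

Each pᵢ log₂ pᵢ term (working shown to 6 dp, full precision carried): 0.0556×(-4.168771)=-0.231784, 0.0556×(-4.168771)=-0.231784, 0.0556×(-4.168771)=-0.231784, 0.6108×(-0.711228)=-0.434418, 0.0556×(-4.168771)=-0.231784, 0.0556×(-4.168771)=-0.231784, 0.0556×(-4.168771)=-0.231784, 0.0556×(-4.168771)=-0.231784.
Sum = -2.056904, so H' = 2.0569.

2.0569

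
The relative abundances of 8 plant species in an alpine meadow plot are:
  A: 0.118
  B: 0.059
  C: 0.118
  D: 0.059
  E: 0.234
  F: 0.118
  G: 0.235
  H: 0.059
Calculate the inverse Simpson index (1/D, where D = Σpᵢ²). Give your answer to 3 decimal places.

D = 0.118² + 0.059² + 0.118² + 0.059² + 0.234² + 0.118² + 0.235² + 0.059² = 0.0139240 + 0.0034810 + 0.0139240 + 0.0034810 + 0.0547560 + 0.0139240 + 0.0552250 + 0.0034810 = 0.1621960 (working shown to 7 dp, full precision carried).
So 1/D = 6.16538, i.e. 6.165 to 3 decimal places.

6.165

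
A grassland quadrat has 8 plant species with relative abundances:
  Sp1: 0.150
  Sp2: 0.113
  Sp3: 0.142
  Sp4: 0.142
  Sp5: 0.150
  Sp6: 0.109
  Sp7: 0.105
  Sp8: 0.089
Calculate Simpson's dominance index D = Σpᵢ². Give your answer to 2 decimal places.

0.13

D = 0.15² + 0.113² + 0.142² + 0.142² + 0.15² + 0.109² + 0.105² + 0.089² = 0.0225 + 0.0128 + 0.0202 + 0.0202 + 0.0225 + 0.0119 + 0.0110 + 0.0079 = 0.1289 (working shown to 4 dp, full precision carried).
To 2 decimal places, D = 0.13.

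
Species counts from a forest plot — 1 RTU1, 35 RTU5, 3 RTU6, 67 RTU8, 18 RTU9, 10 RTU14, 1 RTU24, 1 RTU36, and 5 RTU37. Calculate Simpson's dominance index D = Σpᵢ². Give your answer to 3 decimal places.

0.311

Total N = 1+35+3+67+18+10+1+1+5 = 141, so the proportions are 0.00709, 0.24823, 0.02128, 0.47518, 0.12766, 0.07092, 0.00709, 0.00709, 0.03546 (working shown to 5 dp, full precision carried).
D = 0.00709² + 0.24823² + 0.02128² + 0.47518² + 0.12766² + 0.07092² + 0.00709² + 0.00709² + 0.03546² = 0.00005 + 0.06162 + 0.00045 + 0.22579 + 0.01630 + 0.00503 + 0.00005 + 0.00005 + 0.00126 = 0.31060.
To 3 decimal places, D = 0.311.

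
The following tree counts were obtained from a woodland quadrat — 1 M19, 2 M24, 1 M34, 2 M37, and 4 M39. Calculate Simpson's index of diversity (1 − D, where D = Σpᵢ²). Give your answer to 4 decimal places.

0.7400

Total N = 1+2+1+2+4 = 10, so the proportions are 0.1, 0.2, 0.1, 0.2, 0.4 (working shown to 6 dp, full precision carried).
D = 0.1² + 0.2² + 0.1² + 0.2² + 0.4² = 0.010000 + 0.040000 + 0.010000 + 0.040000 + 0.160000 = 0.260000.
So 1 − D = 0.740000, i.e. 0.7400 to 4 decimal places.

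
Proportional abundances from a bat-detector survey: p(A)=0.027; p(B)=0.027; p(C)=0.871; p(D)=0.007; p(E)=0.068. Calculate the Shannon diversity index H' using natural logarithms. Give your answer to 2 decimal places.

0.53

Each pᵢ ln pᵢ term (working shown to 4 dp, full precision carried): 0.027×(-3.6119)=-0.0975, 0.027×(-3.6119)=-0.0975, 0.871×(-0.1381)=-0.1203, 0.007×(-4.9618)=-0.0347, 0.068×(-2.6882)=-0.1828.
Sum = -0.5329, so H' = 0.53.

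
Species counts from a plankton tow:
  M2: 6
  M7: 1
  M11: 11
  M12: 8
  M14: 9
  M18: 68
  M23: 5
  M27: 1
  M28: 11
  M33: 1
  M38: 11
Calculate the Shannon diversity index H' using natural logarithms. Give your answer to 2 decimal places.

1.69

Total N = 6+1+11+8+9+68+5+1+11+1+11 = 132, so the proportions are 0.0455, 0.0076, 0.0833, 0.0606, 0.0682, 0.5152, 0.0379, 0.0076, 0.0833, 0.0076, 0.0833 (working shown to 4 dp, full precision carried).
Each pᵢ ln pᵢ term: 0.0455×(-3.0910)=-0.1405, 0.0076×(-4.8828)=-0.0370, 0.0833×(-2.4849)=-0.2071, 0.0606×(-2.8034)=-0.1699, 0.0682×(-2.6856)=-0.1831, 0.5152×(-0.6633)=-0.3417, 0.0379×(-3.2734)=-0.1240, 0.0076×(-4.8828)=-0.0370, 0.0833×(-2.4849)=-0.2071, 0.0076×(-4.8828)=-0.0370, 0.0833×(-2.4849)=-0.2071.
Sum = -1.6914, so H' = 1.69.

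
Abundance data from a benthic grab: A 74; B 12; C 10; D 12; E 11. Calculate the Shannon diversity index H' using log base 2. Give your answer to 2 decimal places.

1.71

Total N = 74+12+10+12+11 = 119, so the proportions are 0.6218, 0.1008, 0.084, 0.1008, 0.0924 (working shown to 4 dp, full precision carried).
Each pᵢ log₂ pᵢ term: 0.6218×(-0.6854)=-0.4262, 0.1008×(-3.3099)=-0.3338, 0.084×(-3.5729)=-0.3002, 0.1008×(-3.3099)=-0.3338, 0.0924×(-3.4354)=-0.3176.
Sum = -1.7115, so H' = 1.71.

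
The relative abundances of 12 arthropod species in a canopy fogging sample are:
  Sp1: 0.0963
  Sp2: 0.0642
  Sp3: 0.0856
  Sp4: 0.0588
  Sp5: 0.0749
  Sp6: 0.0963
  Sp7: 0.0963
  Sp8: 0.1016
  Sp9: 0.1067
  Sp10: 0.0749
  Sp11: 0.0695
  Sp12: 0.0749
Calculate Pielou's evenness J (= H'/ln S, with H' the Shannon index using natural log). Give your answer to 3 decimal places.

H' = −Σ pᵢ ln pᵢ = −((-0.22537) + (-0.17628) + (-0.21041) + (-0.16662) + (-0.19411) + (-0.22537) + (-0.22537) + (-0.23233) + (-0.23877) + (-0.19411) + (-0.18532) + (-0.19411)) = 2.46816 (working shown to 5 dp, full precision carried).
With S = 12 species, ln S = 2.48491, so J = 2.46816/2.48491 = 0.99326, i.e. 0.993 to 3 decimal places.

0.993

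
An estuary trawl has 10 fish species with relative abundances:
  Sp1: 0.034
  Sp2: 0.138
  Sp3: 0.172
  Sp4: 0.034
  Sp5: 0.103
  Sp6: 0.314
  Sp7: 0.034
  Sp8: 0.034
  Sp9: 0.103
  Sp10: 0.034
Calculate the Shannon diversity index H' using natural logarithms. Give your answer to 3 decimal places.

Each pᵢ ln pᵢ term (working shown to 5 dp, full precision carried): 0.034×(-3.38139)=-0.11497, 0.138×(-1.98050)=-0.27331, 0.172×(-1.76026)=-0.30276, 0.034×(-3.38139)=-0.11497, 0.103×(-2.27303)=-0.23412, 0.314×(-1.15836)=-0.36373, 0.034×(-3.38139)=-0.11497, 0.034×(-3.38139)=-0.11497, 0.103×(-2.27303)=-0.23412, 0.034×(-3.38139)=-0.11497.
Sum = -1.98288, so H' = 1.983.

1.983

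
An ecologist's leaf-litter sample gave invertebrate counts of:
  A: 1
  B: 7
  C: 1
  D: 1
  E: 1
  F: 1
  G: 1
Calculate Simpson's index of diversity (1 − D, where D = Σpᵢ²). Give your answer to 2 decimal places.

0.67

Total N = 1+7+1+1+1+1+1 = 13, so the proportions are 0.0769, 0.5385, 0.0769, 0.0769, 0.0769, 0.0769, 0.0769 (working shown to 4 dp, full precision carried).
D = 0.0769² + 0.5385² + 0.0769² + 0.0769² + 0.0769² + 0.0769² + 0.0769² = 0.0059 + 0.2899 + 0.0059 + 0.0059 + 0.0059 + 0.0059 + 0.0059 = 0.3254.
So 1 − D = 0.6746, i.e. 0.67 to 2 decimal places.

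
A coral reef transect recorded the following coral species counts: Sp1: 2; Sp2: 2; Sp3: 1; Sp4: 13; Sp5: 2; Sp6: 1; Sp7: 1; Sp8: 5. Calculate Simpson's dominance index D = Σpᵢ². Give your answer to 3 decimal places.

Total N = 2+2+1+13+2+1+1+5 = 27, so the proportions are 0.07407, 0.07407, 0.03704, 0.48148, 0.07407, 0.03704, 0.03704, 0.18519 (working shown to 5 dp, full precision carried).
D = 0.07407² + 0.07407² + 0.03704² + 0.48148² + 0.07407² + 0.03704² + 0.03704² + 0.18519² = 0.00549 + 0.00549 + 0.00137 + 0.23182 + 0.00549 + 0.00137 + 0.00137 + 0.03429 = 0.28669.
To 3 decimal places, D = 0.287.

0.287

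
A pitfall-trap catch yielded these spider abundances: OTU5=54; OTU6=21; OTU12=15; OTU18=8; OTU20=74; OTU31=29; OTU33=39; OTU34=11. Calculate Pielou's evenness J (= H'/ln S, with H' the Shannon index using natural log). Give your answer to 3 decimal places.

0.891

Total N = 54+21+15+8+74+29+39+11 = 251, so the proportions are 0.21514, 0.08367, 0.05976, 0.03187, 0.29482, 0.11554, 0.15538, 0.04382 (working shown to 5 dp, full precision carried).
H' = −Σ pᵢ ln pᵢ = −((-0.33056) + (-0.20757) + (-0.16837) + (-0.10983) + (-0.36009) + (-0.24935) + (-0.28930) + (-0.13706)) = 1.85213.
With S = 8 species, ln S = 2.07944, so J = 1.85213/2.07944 = 0.89069, i.e. 0.891 to 3 decimal places.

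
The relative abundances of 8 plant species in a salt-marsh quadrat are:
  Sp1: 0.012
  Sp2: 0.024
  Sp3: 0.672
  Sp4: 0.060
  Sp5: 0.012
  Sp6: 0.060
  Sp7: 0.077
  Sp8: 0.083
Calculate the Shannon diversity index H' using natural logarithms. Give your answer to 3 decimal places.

Each pᵢ ln pᵢ term (working shown to 5 dp, full precision carried): 0.012×(-4.42285)=-0.05307, 0.024×(-3.72970)=-0.08951, 0.672×(-0.39750)=-0.26712, 0.06×(-2.81341)=-0.16880, 0.012×(-4.42285)=-0.05307, 0.06×(-2.81341)=-0.16880, 0.077×(-2.56395)=-0.19742, 0.083×(-2.48891)=-0.20658.
Sum = -1.20439, so H' = 1.204.

1.204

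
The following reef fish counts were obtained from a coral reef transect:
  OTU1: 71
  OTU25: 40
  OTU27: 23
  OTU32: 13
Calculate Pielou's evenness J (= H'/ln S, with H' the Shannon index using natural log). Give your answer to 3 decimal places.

0.873

Total N = 71+40+23+13 = 147, so the proportions are 0.48299, 0.27211, 0.15646, 0.08844 (working shown to 5 dp, full precision carried).
H' = −Σ pᵢ ln pᵢ = −((-0.35150) + (-0.35416) + (-0.29023) + (-0.21450)) = 1.21039.
With S = 4 species, ln S = 1.38629, so J = 1.21039/1.38629 = 0.87311, i.e. 0.873 to 3 decimal places.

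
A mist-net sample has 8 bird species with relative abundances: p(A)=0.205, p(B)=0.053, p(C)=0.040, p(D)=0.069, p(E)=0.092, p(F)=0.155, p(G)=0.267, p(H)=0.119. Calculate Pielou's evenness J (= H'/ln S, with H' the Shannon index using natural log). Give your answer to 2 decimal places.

H' = −Σ pᵢ ln pᵢ = −((-0.3249) + (-0.1557) + (-0.1288) + (-0.1845) + (-0.2195) + (-0.2890) + (-0.3526) + (-0.2533)) = 1.9082 (working shown to 4 dp, full precision carried).
With S = 8 species, ln S = 2.0794, so J = 1.9082/2.0794 = 0.9176, i.e. 0.92 to 2 decimal places.

0.92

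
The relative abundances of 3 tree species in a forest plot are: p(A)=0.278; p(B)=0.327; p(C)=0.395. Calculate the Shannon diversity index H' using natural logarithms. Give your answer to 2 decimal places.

1.09

Each pᵢ ln pᵢ term (working shown to 4 dp, full precision carried): 0.278×(-1.2801)=-0.3559, 0.327×(-1.1178)=-0.3655, 0.395×(-0.9289)=-0.3669.
Sum = -1.0883, so H' = 1.09.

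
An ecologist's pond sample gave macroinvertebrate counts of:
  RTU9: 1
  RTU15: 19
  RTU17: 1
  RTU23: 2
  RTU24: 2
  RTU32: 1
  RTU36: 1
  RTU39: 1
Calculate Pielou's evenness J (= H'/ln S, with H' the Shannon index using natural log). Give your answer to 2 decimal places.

0.59

Total N = 1+19+1+2+2+1+1+1 = 28, so the proportions are 0.0357, 0.6786, 0.0357, 0.0714, 0.0714, 0.0357, 0.0357, 0.0357 (working shown to 4 dp, full precision carried).
H' = −Σ pᵢ ln pᵢ = −((-0.1190) + (-0.2631) + (-0.1190) + (-0.1885) + (-0.1885) + (-0.1190) + (-0.1190) + (-0.1190)) = 1.2352.
With S = 8 species, ln S = 2.0794, so J = 1.2352/2.0794 = 0.5940, i.e. 0.59 to 2 decimal places.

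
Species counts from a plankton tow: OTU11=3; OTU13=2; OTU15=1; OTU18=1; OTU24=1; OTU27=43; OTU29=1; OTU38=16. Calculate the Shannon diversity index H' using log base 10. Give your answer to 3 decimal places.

0.486

Total N = 3+2+1+1+1+43+1+16 = 68, so the proportions are 0.04412, 0.02941, 0.01471, 0.01471, 0.01471, 0.63235, 0.01471, 0.23529 (working shown to 5 dp, full precision carried).
Each pᵢ log₁₀ pᵢ term: 0.04412×(-1.35539)=-0.05980, 0.02941×(-1.53148)=-0.04504, 0.01471×(-1.83251)=-0.02695, 0.01471×(-1.83251)=-0.02695, 0.01471×(-1.83251)=-0.02695, 0.63235×(-0.19904)=-0.12586, 0.01471×(-1.83251)=-0.02695, 0.23529×(-0.62839)=-0.14786.
Sum = -0.48635, so H' = 0.486.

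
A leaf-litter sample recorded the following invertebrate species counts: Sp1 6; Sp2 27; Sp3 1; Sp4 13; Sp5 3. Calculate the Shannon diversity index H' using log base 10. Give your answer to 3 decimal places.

Total N = 6+27+1+13+3 = 50, so the proportions are 0.12, 0.54, 0.02, 0.26, 0.06 (working shown to 5 dp, full precision carried).
Each pᵢ log₁₀ pᵢ term: 0.12×(-0.92082)=-0.11050, 0.54×(-0.26761)=-0.14451, 0.02×(-1.69897)=-0.03398, 0.26×(-0.58503)=-0.15211, 0.06×(-1.22185)=-0.07331.
Sum = -0.51440, so H' = 0.514.

0.514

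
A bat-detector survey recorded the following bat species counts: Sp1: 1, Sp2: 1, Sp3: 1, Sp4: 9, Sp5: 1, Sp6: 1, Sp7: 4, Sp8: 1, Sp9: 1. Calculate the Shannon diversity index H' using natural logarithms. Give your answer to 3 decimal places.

1.730

Total N = 1+1+1+9+1+1+4+1+1 = 20, so the proportions are 0.05, 0.05, 0.05, 0.45, 0.05, 0.05, 0.2, 0.05, 0.05 (working shown to 5 dp, full precision carried).
Each pᵢ ln pᵢ term: 0.05×(-2.99573)=-0.14979, 0.05×(-2.99573)=-0.14979, 0.05×(-2.99573)=-0.14979, 0.45×(-0.79851)=-0.35933, 0.05×(-2.99573)=-0.14979, 0.05×(-2.99573)=-0.14979, 0.2×(-1.60944)=-0.32189, 0.05×(-2.99573)=-0.14979, 0.05×(-2.99573)=-0.14979.
Sum = -1.72972, so H' = 1.730.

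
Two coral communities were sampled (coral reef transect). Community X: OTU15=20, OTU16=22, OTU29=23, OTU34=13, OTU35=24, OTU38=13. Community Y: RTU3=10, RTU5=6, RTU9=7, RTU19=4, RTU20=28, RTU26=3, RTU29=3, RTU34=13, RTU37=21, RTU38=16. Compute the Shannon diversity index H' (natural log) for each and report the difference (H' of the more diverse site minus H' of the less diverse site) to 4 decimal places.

Community X: N=115, proportions 0.173913, 0.1913043, 0.2, 0.1130435, 0.2086957, 0.1130435, giving H' = 1.7623589 (working shown to 7 dp, full precision carried).
Community Y: N=111, proportions 0.0900901, 0.0540541, 0.0630631, 0.036036, 0.2522523, 0.027027, 0.027027, 0.1171171, 0.1891892, 0.1441441, giving H' = 2.0565835.
Difference = |1.7623589 − 2.0565835| = 0.2942246, i.e. 0.2942 to 4 decimal places.

0.2942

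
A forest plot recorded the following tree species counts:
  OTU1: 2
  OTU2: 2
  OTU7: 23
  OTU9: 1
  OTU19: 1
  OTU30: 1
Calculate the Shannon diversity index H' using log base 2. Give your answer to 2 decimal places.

Total N = 2+2+23+1+1+1 = 30, so the proportions are 0.0667, 0.0667, 0.7667, 0.0333, 0.0333, 0.0333 (working shown to 4 dp, full precision carried).
Each pᵢ log₂ pᵢ term: 0.0667×(-3.9069)=-0.2605, 0.0667×(-3.9069)=-0.2605, 0.7667×(-0.3833)=-0.2939, 0.0333×(-4.9069)=-0.1636, 0.0333×(-4.9069)=-0.1636, 0.0333×(-4.9069)=-0.1636.
Sum = -1.3055, so H' = 1.31.

1.31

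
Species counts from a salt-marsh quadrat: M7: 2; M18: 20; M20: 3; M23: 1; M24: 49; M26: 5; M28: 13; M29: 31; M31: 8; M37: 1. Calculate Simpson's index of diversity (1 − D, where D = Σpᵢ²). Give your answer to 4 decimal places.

Total N = 2+20+3+1+49+5+13+31+8+1 = 133, so the proportions are 0.015038, 0.150376, 0.022556, 0.007519, 0.368421, 0.037594, 0.097744, 0.233083, 0.06015, 0.007519 (working shown to 6 dp, full precision carried).
D = 0.015038² + 0.150376² + 0.022556² + 0.007519² + 0.368421² + 0.037594² + 0.097744² + 0.233083² + 0.06015² + 0.007519² = 0.000226 + 0.022613 + 0.000509 + 0.000057 + 0.135734 + 0.001413 + 0.009554 + 0.054328 + 0.003618 + 0.000057 = 0.228108.
So 1 − D = 0.771892, i.e. 0.7719 to 4 decimal places.

0.7719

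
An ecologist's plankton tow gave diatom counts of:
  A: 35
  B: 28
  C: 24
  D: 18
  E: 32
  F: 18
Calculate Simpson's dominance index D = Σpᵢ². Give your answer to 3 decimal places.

Total N = 35+28+24+18+32+18 = 155, so the proportions are 0.22581, 0.18065, 0.15484, 0.11613, 0.20645, 0.11613 (working shown to 5 dp, full precision carried).
D = 0.22581² + 0.18065² + 0.15484² + 0.11613² + 0.20645² + 0.11613² = 0.05099 + 0.03263 + 0.02398 + 0.01349 + 0.04262 + 0.01349 = 0.17719.
To 3 decimal places, D = 0.177.

0.177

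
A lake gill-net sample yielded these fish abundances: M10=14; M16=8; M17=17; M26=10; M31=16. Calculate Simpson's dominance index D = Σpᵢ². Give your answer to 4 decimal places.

Total N = 14+8+17+10+16 = 65, so the proportions are 0.215385, 0.123077, 0.261538, 0.153846, 0.246154 (working shown to 6 dp, full precision carried).
D = 0.215385² + 0.123077² + 0.261538² + 0.153846² + 0.246154² = 0.046391 + 0.015148 + 0.068402 + 0.023669 + 0.060592 = 0.214201.
To 4 decimal places, D = 0.2142.

0.2142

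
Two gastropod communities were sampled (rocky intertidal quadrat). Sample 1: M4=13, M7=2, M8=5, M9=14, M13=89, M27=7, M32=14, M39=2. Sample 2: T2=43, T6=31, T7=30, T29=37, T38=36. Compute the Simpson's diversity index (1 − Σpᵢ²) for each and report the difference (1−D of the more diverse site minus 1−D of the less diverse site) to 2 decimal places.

Sample 1: N=146, proportions 0.089, 0.0137, 0.0342, 0.0959, 0.6096, 0.0479, 0.0959, 0.0137, giving 1−D = 0.5982 (working shown to 4 dp, full precision carried).
Sample 2: N=177, proportions 0.2429, 0.1751, 0.1695, 0.209, 0.2034, giving 1−D = 0.7965.
Difference = |0.5982 − 0.7965| = 0.1983, i.e. 0.20 to 2 decimal places.

0.20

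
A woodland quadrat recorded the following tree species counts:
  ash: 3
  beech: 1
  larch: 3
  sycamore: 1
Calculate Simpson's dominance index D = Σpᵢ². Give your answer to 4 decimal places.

0.3125

Total N = 3+1+3+1 = 8, so the proportions are 0.375, 0.125, 0.375, 0.125 (working shown to 6 dp, full precision carried).
D = 0.375² + 0.125² + 0.375² + 0.125² = 0.140625 + 0.015625 + 0.140625 + 0.015625 = 0.312500.
To 4 decimal places, D = 0.3125.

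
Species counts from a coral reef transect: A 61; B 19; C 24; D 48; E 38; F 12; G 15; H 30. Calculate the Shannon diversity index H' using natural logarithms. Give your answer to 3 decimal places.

Total N = 61+19+24+48+38+12+15+30 = 247, so the proportions are 0.24696, 0.07692, 0.09717, 0.19433, 0.15385, 0.04858, 0.06073, 0.12146 (working shown to 5 dp, full precision carried).
Each pᵢ ln pᵢ term: 0.24696×(-1.39851)=-0.34538, 0.07692×(-2.56495)=-0.19730, 0.09717×(-2.33133)=-0.22653, 0.19433×(-1.63819)=-0.31835, 0.15385×(-1.87180)=-0.28797, 0.04858×(-3.02448)=-0.14694, 0.06073×(-2.80134)=-0.17012, 0.12146×(-2.10819)=-0.25606.
Sum = -1.94865, so H' = 1.949.

1.949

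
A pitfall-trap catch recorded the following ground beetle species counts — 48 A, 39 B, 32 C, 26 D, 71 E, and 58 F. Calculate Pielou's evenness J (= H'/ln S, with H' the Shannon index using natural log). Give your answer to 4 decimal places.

0.9686

Total N = 48+39+32+26+71+58 = 274, so the proportions are 0.175182, 0.142336, 0.116788, 0.094891, 0.259124, 0.211679 (working shown to 6 dp, full precision carried).
H' = −Σ pᵢ ln pᵢ = −((-0.305155) + (-0.277493) + (-0.250790) + (-0.223470) + (-0.349934) + (-0.328671)) = 1.735513.
With S = 6 species, ln S = 1.791759, so J = 1.735513/1.791759 = 0.968608, i.e. 0.9686 to 4 decimal places.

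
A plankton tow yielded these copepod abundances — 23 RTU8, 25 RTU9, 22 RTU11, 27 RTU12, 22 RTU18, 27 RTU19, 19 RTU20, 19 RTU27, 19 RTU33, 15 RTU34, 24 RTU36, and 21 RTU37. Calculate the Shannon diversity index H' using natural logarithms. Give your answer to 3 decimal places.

2.472

Total N = 23+25+22+27+22+27+19+19+19+15+24+21 = 263, so the proportions are 0.08745, 0.09506, 0.08365, 0.10266, 0.08365, 0.10266, 0.07224, 0.07224, 0.07224, 0.05703, 0.09125, 0.07985 (working shown to 5 dp, full precision carried).
Each pᵢ ln pᵢ term: 0.08745×(-2.43666)=-0.21309, 0.09506×(-2.35328)=-0.22370, 0.08365×(-2.48111)=-0.20755, 0.10266×(-2.27632)=-0.23369, 0.08365×(-2.48111)=-0.20755, 0.10266×(-2.27632)=-0.23369, 0.07224×(-2.62772)=-0.18983, 0.07224×(-2.62772)=-0.18983, 0.07224×(-2.62772)=-0.18983, 0.05703×(-2.86410)=-0.16335, 0.09125×(-2.39410)=-0.21847, 0.07985×(-2.52763)=-0.20183.
Sum = -2.47242, so H' = 2.472.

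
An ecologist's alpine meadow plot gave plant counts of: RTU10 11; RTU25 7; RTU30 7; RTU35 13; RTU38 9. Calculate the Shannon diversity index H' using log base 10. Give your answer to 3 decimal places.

Total N = 11+7+7+13+9 = 47, so the proportions are 0.23404, 0.14894, 0.14894, 0.2766, 0.19149 (working shown to 5 dp, full precision carried).
Each pᵢ log₁₀ pᵢ term: 0.23404×(-0.63071)=-0.14761, 0.14894×(-0.82700)=-0.12317, 0.14894×(-0.82700)=-0.12317, 0.2766×(-0.55815)=-0.15438, 0.19149×(-0.71786)=-0.13746.
Sum = -0.68580, so H' = 0.686.

0.686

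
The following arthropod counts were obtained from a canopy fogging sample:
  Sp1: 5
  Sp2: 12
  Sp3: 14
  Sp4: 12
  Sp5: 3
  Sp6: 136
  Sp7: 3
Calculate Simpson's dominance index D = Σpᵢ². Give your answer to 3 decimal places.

0.556

Total N = 5+12+14+12+3+136+3 = 185, so the proportions are 0.02703, 0.06486, 0.07568, 0.06486, 0.01622, 0.73514, 0.01622 (working shown to 5 dp, full precision carried).
D = 0.02703² + 0.06486² + 0.07568² + 0.06486² + 0.01622² + 0.73514² + 0.01622² = 0.00073 + 0.00421 + 0.00573 + 0.00421 + 0.00026 + 0.54042 + 0.00026 = 0.55582.
To 3 decimal places, D = 0.556.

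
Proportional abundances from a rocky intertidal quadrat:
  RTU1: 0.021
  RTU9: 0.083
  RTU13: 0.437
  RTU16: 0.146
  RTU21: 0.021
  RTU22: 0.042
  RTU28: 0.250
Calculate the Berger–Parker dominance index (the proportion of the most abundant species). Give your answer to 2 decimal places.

The largest proportion is 0.437, i.e. d = 0.44 to 2 decimal places.

0.44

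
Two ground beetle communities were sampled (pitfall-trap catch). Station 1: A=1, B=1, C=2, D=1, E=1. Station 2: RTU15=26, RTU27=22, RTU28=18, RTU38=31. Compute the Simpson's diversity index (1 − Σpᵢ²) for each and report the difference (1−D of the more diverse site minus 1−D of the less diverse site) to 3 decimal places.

Station 1: N=6, proportions 0.16667, 0.16667, 0.33333, 0.16667, 0.16667, giving 1−D = 0.77778 (working shown to 5 dp, full precision carried).
Station 2: N=97, proportions 0.26804, 0.2268, 0.18557, 0.31959, giving 1−D = 0.74014.
Difference = |0.77778 − 0.74014| = 0.03764, i.e. 0.038 to 3 decimal places.

0.038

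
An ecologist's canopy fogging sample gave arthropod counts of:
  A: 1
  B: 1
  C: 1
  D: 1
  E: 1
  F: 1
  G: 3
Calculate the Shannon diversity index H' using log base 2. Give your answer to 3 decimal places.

Total N = 1+1+1+1+1+1+3 = 9, so the proportions are 0.11111, 0.11111, 0.11111, 0.11111, 0.11111, 0.11111, 0.33333 (working shown to 5 dp, full precision carried).
Each pᵢ log₂ pᵢ term: 0.11111×(-3.16993)=-0.35221, 0.11111×(-3.16993)=-0.35221, 0.11111×(-3.16993)=-0.35221, 0.11111×(-3.16993)=-0.35221, 0.11111×(-3.16993)=-0.35221, 0.11111×(-3.16993)=-0.35221, 0.33333×(-1.58496)=-0.52832.
Sum = -2.64160, so H' = 2.642.

2.642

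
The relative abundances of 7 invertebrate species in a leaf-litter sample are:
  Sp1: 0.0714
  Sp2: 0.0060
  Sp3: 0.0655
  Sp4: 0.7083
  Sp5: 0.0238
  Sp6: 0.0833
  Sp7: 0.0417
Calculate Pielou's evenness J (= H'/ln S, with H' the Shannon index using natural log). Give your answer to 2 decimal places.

H' = −Σ pᵢ ln pᵢ = −((-0.1885) + (-0.0307) + (-0.1785) + (-0.2443) + (-0.0890) + (-0.2070) + (-0.1325)) = 1.0705 (working shown to 4 dp, full precision carried).
With S = 7 species, ln S = 1.9459, so J = 1.0705/1.9459 = 0.5501, i.e. 0.55 to 2 decimal places.

0.55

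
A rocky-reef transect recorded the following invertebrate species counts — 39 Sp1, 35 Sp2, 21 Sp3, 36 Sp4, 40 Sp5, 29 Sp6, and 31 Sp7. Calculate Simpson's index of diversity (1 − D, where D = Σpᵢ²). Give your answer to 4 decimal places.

0.8522

Total N = 39+35+21+36+40+29+31 = 231, so the proportions are 0.168831, 0.151515, 0.090909, 0.155844, 0.17316, 0.125541, 0.134199 (working shown to 6 dp, full precision carried).
D = 0.168831² + 0.151515² + 0.090909² + 0.155844² + 0.17316² + 0.125541² + 0.134199² = 0.028504 + 0.022957 + 0.008264 + 0.024287 + 0.029984 + 0.015761 + 0.018009 = 0.147767.
So 1 − D = 0.852233, i.e. 0.8522 to 4 decimal places.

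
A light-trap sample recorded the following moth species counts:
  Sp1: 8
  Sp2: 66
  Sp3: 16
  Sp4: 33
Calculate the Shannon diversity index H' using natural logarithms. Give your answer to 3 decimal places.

Total N = 8+66+16+33 = 123, so the proportions are 0.06504, 0.53659, 0.13008, 0.26829 (working shown to 5 dp, full precision carried).
Each pᵢ ln pᵢ term: 0.06504×(-2.73274)=-0.17774, 0.53659×(-0.62253)=-0.33404, 0.13008×(-2.03960)=-0.26531, 0.26829×(-1.31568)=-0.35299.
Sum = -1.13008, so H' = 1.130.

1.130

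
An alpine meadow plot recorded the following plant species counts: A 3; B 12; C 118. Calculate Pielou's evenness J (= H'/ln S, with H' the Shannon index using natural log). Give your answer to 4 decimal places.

0.3720

Total N = 3+12+118 = 133, so the proportions are 0.022556, 0.090226, 0.887218 (working shown to 6 dp, full precision carried).
H' = −Σ pᵢ ln pᵢ = −((-0.085528) + (-0.217032) + (-0.106169)) = 0.408729.
With S = 3 species, ln S = 1.098612, so J = 0.408729/1.098612 = 0.372041, i.e. 0.3720 to 4 decimal places.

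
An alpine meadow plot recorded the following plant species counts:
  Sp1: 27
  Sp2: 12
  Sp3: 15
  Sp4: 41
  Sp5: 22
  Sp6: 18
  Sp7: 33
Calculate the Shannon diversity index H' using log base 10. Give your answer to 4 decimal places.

0.8110

Total N = 27+12+15+41+22+18+33 = 168, so the proportions are 0.160714, 0.071429, 0.089286, 0.244048, 0.130952, 0.107143, 0.196429 (working shown to 6 dp, full precision carried).
Each pᵢ log₁₀ pᵢ term: 0.160714×(-0.793946)=-0.127598, 0.071429×(-1.146128)=-0.081866, 0.089286×(-1.049218)=-0.093680, 0.244048×(-0.612525)=-0.149485, 0.130952×(-0.882887)=-0.115616, 0.107143×(-0.970037)=-0.103933, 0.196429×(-0.706795)=-0.138835.
Sum = -0.811014, so H' = 0.8110.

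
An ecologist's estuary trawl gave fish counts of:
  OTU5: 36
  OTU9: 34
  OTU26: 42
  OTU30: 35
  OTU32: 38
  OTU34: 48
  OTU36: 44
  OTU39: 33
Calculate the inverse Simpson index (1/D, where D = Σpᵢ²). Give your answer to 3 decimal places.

Total N = 36+34+42+35+38+48+44+33 = 310, so the proportions are 0.116129, 0.1096774, 0.1354839, 0.1129032, 0.1225806, 0.1548387, 0.1419355, 0.1064516 (working shown to 7 dp, full precision carried).
D = 0.116129² + 0.1096774² + 0.1354839² + 0.1129032² + 0.1225806² + 0.1548387² + 0.1419355² + 0.1064516² = 0.0134860 + 0.0120291 + 0.0183559 + 0.0127471 + 0.0150260 + 0.0239750 + 0.0201457 + 0.0113319 = 0.1270968.
So 1/D = 7.86802, i.e. 7.868 to 3 decimal places.

7.868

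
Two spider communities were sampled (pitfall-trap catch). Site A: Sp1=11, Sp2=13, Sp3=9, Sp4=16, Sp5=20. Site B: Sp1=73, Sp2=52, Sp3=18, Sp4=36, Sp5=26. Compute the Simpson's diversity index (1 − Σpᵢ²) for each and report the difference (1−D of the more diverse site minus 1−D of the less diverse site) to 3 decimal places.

Site A: N=69, proportions 0.15942, 0.18841, 0.13043, 0.23188, 0.28986, giving 1−D = 0.78429 (working shown to 5 dp, full precision carried).
Site B: N=205, proportions 0.3561, 0.25366, 0.0878, 0.17561, 0.12683, giving 1−D = 0.75422.
Difference = |0.78429 − 0.75422| = 0.03007, i.e. 0.030 to 3 decimal places.

0.030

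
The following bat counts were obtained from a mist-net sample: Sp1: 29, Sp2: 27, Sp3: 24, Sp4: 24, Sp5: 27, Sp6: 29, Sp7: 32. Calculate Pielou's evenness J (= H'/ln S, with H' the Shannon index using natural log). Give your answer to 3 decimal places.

0.998

Total N = 29+27+24+24+27+29+32 = 192, so the proportions are 0.15104, 0.14062, 0.125, 0.125, 0.14062, 0.15104, 0.16667 (working shown to 5 dp, full precision carried).
H' = −Σ pᵢ ln pᵢ = −((-0.28550) + (-0.27586) + (-0.25993) + (-0.25993) + (-0.27586) + (-0.28550) + (-0.29863)) = 1.94120.
With S = 7 species, ln S = 1.94591, so J = 1.94120/1.94591 = 0.99758, i.e. 0.998 to 3 decimal places.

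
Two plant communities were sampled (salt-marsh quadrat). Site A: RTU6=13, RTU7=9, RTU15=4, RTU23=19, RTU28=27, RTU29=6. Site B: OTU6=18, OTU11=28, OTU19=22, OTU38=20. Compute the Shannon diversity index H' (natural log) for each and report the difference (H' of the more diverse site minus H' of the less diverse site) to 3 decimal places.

Site A: N=78, proportions 0.16667, 0.11538, 0.05128, 0.24359, 0.34615, 0.07692, giving H' = 1.60867 (working shown to 5 dp, full precision carried).
Site B: N=88, proportions 0.20455, 0.31818, 0.25, 0.22727, giving H' = 1.37227.
Difference = |1.60867 − 1.37227| = 0.23640, i.e. 0.236 to 3 decimal places.

0.236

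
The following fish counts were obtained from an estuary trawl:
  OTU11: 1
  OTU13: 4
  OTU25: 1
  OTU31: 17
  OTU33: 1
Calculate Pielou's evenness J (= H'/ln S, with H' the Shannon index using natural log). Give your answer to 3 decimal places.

Total N = 1+4+1+17+1 = 24, so the proportions are 0.04167, 0.16667, 0.04167, 0.70833, 0.04167 (working shown to 5 dp, full precision carried).
H' = −Σ pᵢ ln pᵢ = −((-0.13242) + (-0.29863) + (-0.13242) + (-0.24426) + (-0.13242)) = 0.94015.
With S = 5 species, ln S = 1.60944, so J = 0.94015/1.60944 = 0.58415, i.e. 0.584 to 3 decimal places.

0.584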